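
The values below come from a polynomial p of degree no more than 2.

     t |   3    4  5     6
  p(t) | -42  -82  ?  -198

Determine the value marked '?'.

On equispaced nodes a degree-2 polynomial has vanishing third forward difference, so
  - p(3) + 3·p(4) - 3·p(5) + p(6) = 0.
Substituting the known values and solving for p(5):
  -3·p(5) = 402
  p(5) = -134.

-134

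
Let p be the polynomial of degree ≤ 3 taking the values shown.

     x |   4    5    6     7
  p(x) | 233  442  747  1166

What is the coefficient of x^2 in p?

3

Write p(x) = ax^3 + bx^2 + cx + d. Substituting each data point gives a linear system:
  64a + 16b + 4c + d = 233
  125a + 25b + 5c + d = 442
  216a + 36b + 6c + d = 747
  343a + 49b + 7c + d = 1166
Solving the system yields a = 3, b = 3, c = -1, d = -3.
So p(x) = 3x³ + 3x² - x - 3.
The coefficient of x^2 is 3.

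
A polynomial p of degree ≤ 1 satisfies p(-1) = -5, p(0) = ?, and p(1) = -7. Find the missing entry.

The 2 known points determine the degree-1 polynomial uniquely.
Write p(x) = ax + b. Substituting each data point gives a linear system:
  -a + b = -5
  a + b = -7
Solving the system yields a = -1, b = -6.
So p(x) = -x - 6.
Then p(0) = -6.

-6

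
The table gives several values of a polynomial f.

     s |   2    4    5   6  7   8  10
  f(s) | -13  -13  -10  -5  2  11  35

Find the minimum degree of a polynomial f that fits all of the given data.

2

Divided differences on the nodes 2, 4, 5, 6, 7, 8, 10:
  order 0: -13  -13  -10  -5  2  11  35
  order 1: 0  3  5  7  9  12
  order 2: 1  1  1  1  1
  order 3: 0  0  0  0
  order 4: 0  0  0
  order 5: 0  0
  order 6: 0
The order-2 divided differences are all 1 (nonzero) and every higher order vanishes, so the data lies on a polynomial of degree exactly 2.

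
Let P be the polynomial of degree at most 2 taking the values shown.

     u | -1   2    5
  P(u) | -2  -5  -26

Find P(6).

Write P(u) = au^2 + bu + c. Substituting each data point gives a linear system:
  a - b + c = -2
  4a + 2b + c = -5
  25a + 5b + c = -26
Solving the system yields a = -1, b = 0, c = -1.
So P(u) = -u^2 - 1.
Then P(6) = -37.

-37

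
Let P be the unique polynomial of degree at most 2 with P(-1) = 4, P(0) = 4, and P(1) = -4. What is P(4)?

-76

Forward differences of the values at n = -1, 0, 1:
  P  : 4  4  -4
  Δ  : 0  -8
  Δ^2: -8
The second differences are constant, confirming degree 2.
Interpolating (Newton forward form) and evaluating at n = 4 gives P(4) = -76.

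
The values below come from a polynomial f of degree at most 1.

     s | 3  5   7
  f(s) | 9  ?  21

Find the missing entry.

15

On equispaced nodes a degree-1 polynomial has vanishing second forward difference, so
  f(3) - 2·f(5) + f(7) = 0.
Substituting the known values and solving for f(5):
  -2·f(5) = -30
  f(5) = 15.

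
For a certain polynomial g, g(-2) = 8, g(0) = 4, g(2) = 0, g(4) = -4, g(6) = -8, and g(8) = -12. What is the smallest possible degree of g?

Forward differences of the values at s = -2, 0, 2, 4, 6, 8:
  g  : 8  4  0  -4  -8  -12
  Δ  : -4  -4  -4  -4  -4
  Δ^2: 0  0  0  0
  Δ^3: 0  0  0
  Δ^4: 0  0
  Δ^5: 0
The first differences are constant (-4) and nonzero, while all higher differences vanish, so the minimal degree is 1.

1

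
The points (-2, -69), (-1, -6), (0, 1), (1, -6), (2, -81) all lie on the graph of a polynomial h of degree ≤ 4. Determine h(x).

h(x) = -4x^4 - x^3 - 3x^2 + x + 1

Write h(x) = ax^4 + bx^3 + cx^2 + dx + e. Substituting each data point gives a linear system:
  16a - 8b + 4c - 2d + e = -69
  a - b + c - d + e = -6
  e = 1
  a + b + c + d + e = -6
  16a + 8b + 4c + 2d + e = -81
Solving the system yields a = -4, b = -1, c = -3, d = 1, e = 1.
So h(x) = -4x⁴ - x³ - 3x² + x + 1.
Check: h(-2) = -69. ✓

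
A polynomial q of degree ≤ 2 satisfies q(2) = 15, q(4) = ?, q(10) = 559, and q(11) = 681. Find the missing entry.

The 3 known points determine the degree-2 polynomial uniquely.
Write q(s) = as^2 + bs + c. Substituting each data point gives a linear system:
  4a + 2b + c = 15
  100a + 10b + c = 559
  121a + 11b + c = 681
Solving the system yields a = 6, b = -4, c = -1.
So q(s) = 6s^2 - 4s - 1.
Then q(4) = 79.

79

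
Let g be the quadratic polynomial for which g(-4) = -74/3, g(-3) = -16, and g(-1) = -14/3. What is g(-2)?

Write g(u) = au^2 + bu + c. Substituting each data point gives a linear system:
  16a - 4b + c = -74/3
  9a - 3b + c = -16
  a - b + c = -14/3
Solving the system yields a = -1, b = 5/3, c = -2.
So g(u) = -u² + (5/3)u - 2.
Then g(-2) = -28/3.

-28/3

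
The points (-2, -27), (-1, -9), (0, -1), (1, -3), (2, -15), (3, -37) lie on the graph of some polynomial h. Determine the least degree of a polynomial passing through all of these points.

Forward differences of the values at t = -2, -1, 0, 1, 2, 3:
  h  : -27  -9  -1  -3  -15  -37
  Δ  : 18  8  -2  -12  -22
  Δ^2: -10  -10  -10  -10
  Δ^3: 0  0  0
  Δ^4: 0  0
  Δ^5: 0
The second differences are constant (-10) and nonzero, while all higher differences vanish, so the minimal degree is 2.

2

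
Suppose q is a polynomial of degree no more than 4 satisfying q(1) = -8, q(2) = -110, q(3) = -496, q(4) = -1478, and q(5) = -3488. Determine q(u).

q(u) = -5u^4 - 2u^3 - 5u^2 + 2u + 2

Write q(u) = au^4 + bu^3 + cu^2 + du + e. Substituting each data point gives a linear system:
  a + b + c + d + e = -8
  16a + 8b + 4c + 2d + e = -110
  81a + 27b + 9c + 3d + e = -496
  256a + 64b + 16c + 4d + e = -1478
  625a + 125b + 25c + 5d + e = -3488
Solving the system yields a = -5, b = -2, c = -5, d = 2, e = 2.
So q(u) = -5u^4 - 2u^3 - 5u^2 + 2u + 2.
Check: q(5) = -3488. ✓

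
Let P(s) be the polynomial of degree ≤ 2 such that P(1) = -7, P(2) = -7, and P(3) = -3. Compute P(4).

Using the Lagrange interpolation formula with nodes 1, 2, 3:
  L_0(s) = (s - 2)(s - 3) / 2
  L_1(s) = (s - 1)(s - 3) / -1
  L_2(s) = (s - 1)(s - 2) / 2
Then P(s) = -7·L_0(s) - 7·L_1(s) - 3·L_2(s).
Expanding and collecting terms gives P(s) = 2s² - 6s - 3.
Evaluating at s = 4: P(4) = 5.

5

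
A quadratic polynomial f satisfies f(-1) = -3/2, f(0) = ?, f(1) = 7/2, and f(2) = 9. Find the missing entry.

0

The 3 known points determine the degree-2 polynomial uniquely.
Write f(t) = at^2 + bt + c. Substituting each data point gives a linear system:
  a - b + c = -3/2
  a + b + c = 7/2
  4a + 2b + c = 9
Solving the system yields a = 1, b = 5/2, c = 0.
So f(t) = t^2 + (5/2)t.
Then f(0) = 0.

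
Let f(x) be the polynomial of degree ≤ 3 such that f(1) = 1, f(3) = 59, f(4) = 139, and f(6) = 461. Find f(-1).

Write f(x) = ax^3 + bx^2 + cx + d. Substituting each data point gives a linear system:
  a + b + c + d = 1
  27a + 9b + 3c + d = 59
  64a + 16b + 4c + d = 139
  216a + 36b + 6c + d = 461
Solving the system yields a = 2, b = 1, c = -1, d = -1.
So f(x) = 2x^3 + x^2 - x - 1.
Then f(-1) = -1.

-1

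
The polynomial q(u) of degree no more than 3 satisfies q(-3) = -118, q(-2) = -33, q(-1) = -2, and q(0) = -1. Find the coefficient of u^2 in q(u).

Write q(u) = au^3 + bu^2 + cu + d. Substituting each data point gives a linear system:
  -27a + 9b - 3c + d = -118
  -8a + 4b - 2c + d = -33
  -a + b - c + d = -2
  d = -1
Solving the system yields a = 4, b = -3, c = -6, d = -1.
So q(u) = 4u^3 - 3u^2 - 6u - 1.
The coefficient of u^2 is -3.

-3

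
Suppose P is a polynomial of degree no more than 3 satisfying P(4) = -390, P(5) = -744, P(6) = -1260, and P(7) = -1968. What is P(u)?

Write P(u) = au^3 + bu^2 + cu + d. Substituting each data point gives a linear system:
  64a + 16b + 4c + d = -390
  125a + 25b + 5c + d = -744
  216a + 36b + 6c + d = -1260
  343a + 49b + 7c + d = -1968
Solving the system yields a = -5, b = -6, c = 5, d = 6.
So P(u) = -5u³ - 6u² + 5u + 6.
Check: P(5) = -744. ✓

P(u) = -5u^3 - 6u^2 + 5u + 6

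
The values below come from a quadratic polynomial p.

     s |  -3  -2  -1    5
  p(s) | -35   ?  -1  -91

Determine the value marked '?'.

The 3 known points determine the degree-2 polynomial uniquely.
Write p(s) = as^2 + bs + c. Substituting each data point gives a linear system:
  9a - 3b + c = -35
  a - b + c = -1
  25a + 5b + c = -91
Solving the system yields a = -4, b = 1, c = 4.
So p(s) = -4s² + s + 4.
Then p(-2) = -14.

-14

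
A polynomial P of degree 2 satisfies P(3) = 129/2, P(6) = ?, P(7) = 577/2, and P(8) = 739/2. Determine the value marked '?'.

435/2

The 3 known points determine the degree-2 polynomial uniquely.
Write P(n) = an^2 + bn + c. Substituting each data point gives a linear system:
  9a + 3b + c = 129/2
  49a + 7b + c = 577/2
  64a + 8b + c = 739/2
Solving the system yields a = 5, b = 6, c = 3/2.
So P(n) = 5n^2 + 6n + 3/2.
Then P(6) = 435/2.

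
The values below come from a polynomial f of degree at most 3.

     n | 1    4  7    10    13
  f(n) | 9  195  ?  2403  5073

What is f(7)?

885

The 4 known points determine the degree-3 polynomial uniquely.
Write f(n) = an^3 + bn^2 + cn + d. Substituting each data point gives a linear system:
  a + b + c + d = 9
  64a + 16b + 4c + d = 195
  1000a + 100b + 10c + d = 2403
  2197a + 169b + 13c + d = 5073
Solving the system yields a = 2, b = 4, c = 0, d = 3.
So f(n) = 2n³ + 4n² + 3.
Then f(7) = 885.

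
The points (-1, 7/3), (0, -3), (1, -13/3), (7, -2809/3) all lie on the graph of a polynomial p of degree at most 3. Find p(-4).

Using the Lagrange interpolation formula with nodes -1, 0, 1, 7:
  L_0(t) = t(t - 1)(t - 7) / -16
  L_1(t) = (t + 1)(t - 1)(t - 7) / 7
  L_2(t) = (t + 1)t(t - 7) / -12
  L_3(t) = (t + 1)t(t - 1) / 336
Then p(t) = 7/3·L_0(t) - 3·L_1(t) - 13/3·L_2(t) - 2809/3·L_3(t).
Expanding and collecting terms gives p(t) = -3t³ + 2t² - (1/3)t - 3.
Evaluating at t = -4: p(-4) = 667/3.

667/3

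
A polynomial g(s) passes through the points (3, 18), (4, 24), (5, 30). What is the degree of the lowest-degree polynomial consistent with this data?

1

Forward differences of the values at s = 3, 4, 5:
  g  : 18  24  30
  Δ  : 6  6
  Δ^2: 0
The first differences are constant (6) and nonzero, while all higher differences vanish, so the minimal degree is 1.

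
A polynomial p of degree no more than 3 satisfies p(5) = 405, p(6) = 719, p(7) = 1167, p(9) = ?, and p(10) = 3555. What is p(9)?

The 4 known points determine the degree-3 polynomial uniquely.
Write p(n) = an^3 + bn^2 + cn + d. Substituting each data point gives a linear system:
  125a + 25b + 5c + d = 405
  216a + 36b + 6c + d = 719
  343a + 49b + 7c + d = 1167
  1000a + 100b + 10c + d = 3555
Solving the system yields a = 4, b = -5, c = 5, d = 5.
So p(n) = 4n³ - 5n² + 5n + 5.
Then p(9) = 2561.

2561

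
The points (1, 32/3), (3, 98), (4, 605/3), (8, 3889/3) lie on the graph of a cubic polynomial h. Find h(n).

Write h(n) = an^3 + bn^2 + cn + d. Substituting each data point gives a linear system:
  a + b + c + d = 32/3
  27a + 9b + 3c + d = 98
  64a + 16b + 4c + d = 605/3
  512a + 64b + 8c + d = 3889/3
Solving the system yields a = 2, b = 4, c = 5/3, d = 3.
So h(n) = 2n³ + 4n² + (5/3)n + 3.
Check: h(4) = 605/3. ✓

h(n) = 2n^3 + 4n^2 + (5/3)n + 3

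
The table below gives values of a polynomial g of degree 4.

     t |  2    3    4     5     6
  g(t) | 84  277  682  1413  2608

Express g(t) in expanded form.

Write g(t) = at^4 + bt^3 + ct^2 + dt + e. Substituting each data point gives a linear system:
  16a + 8b + 4c + 2d + e = 84
  81a + 27b + 9c + 3d + e = 277
  256a + 64b + 16c + 4d + e = 682
  625a + 125b + 25c + 5d + e = 1413
  1296a + 216b + 36c + 6d + e = 2608
Solving the system yields a = 1, b = 5, c = 6, d = 3, e = -2.
So g(t) = t^4 + 5t^3 + 6t^2 + 3t - 2.
Check: g(3) = 277. ✓

g(t) = t^4 + 5t^3 + 6t^2 + 3t - 2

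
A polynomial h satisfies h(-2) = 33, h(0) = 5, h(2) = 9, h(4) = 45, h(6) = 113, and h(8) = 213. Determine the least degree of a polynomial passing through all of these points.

Forward differences of the values at n = -2, 0, 2, 4, 6, 8:
  h  : 33  5  9  45  113  213
  Δ  : -28  4  36  68  100
  Δ^2: 32  32  32  32
  Δ^3: 0  0  0
  Δ^4: 0  0
  Δ^5: 0
The second differences are constant (32) and nonzero, while all higher differences vanish, so the minimal degree is 2.

2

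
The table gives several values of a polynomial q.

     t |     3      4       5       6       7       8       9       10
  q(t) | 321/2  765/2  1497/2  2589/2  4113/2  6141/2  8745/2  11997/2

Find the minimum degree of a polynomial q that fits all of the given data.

3

Forward differences of the values at t = 3, 4, 5, 6, 7, 8, 9, 10:
  q  : 321/2  765/2  1497/2  2589/2  4113/2  6141/2  8745/2  11997/2
  Δ  : 222  366  546  762  1014  1302  1626
  Δ^2: 144  180  216  252  288  324
  Δ^3: 36  36  36  36  36
  Δ^4: 0  0  0  0
  Δ^5: 0  0  0
  Δ^6: 0  0
  Δ^7: 0
The third differences are constant (36) and nonzero, while all higher differences vanish, so the minimal degree is 3.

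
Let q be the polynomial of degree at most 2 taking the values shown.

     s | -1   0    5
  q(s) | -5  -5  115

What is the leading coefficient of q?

4

Write q(s) = as^2 + bs + c. Substituting each data point gives a linear system:
  a - b + c = -5
  c = -5
  25a + 5b + c = 115
Solving the system yields a = 4, b = 4, c = -5.
So q(s) = 4s^2 + 4s - 5.
The leading coefficient is 4.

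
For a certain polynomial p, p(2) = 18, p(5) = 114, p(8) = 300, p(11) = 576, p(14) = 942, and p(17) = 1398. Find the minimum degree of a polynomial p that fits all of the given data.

Forward differences of the values at t = 2, 5, 8, 11, 14, 17:
  p  : 18  114  300  576  942  1398
  Δ  : 96  186  276  366  456
  Δ^2: 90  90  90  90
  Δ^3: 0  0  0
  Δ^4: 0  0
  Δ^5: 0
The second differences are constant (90) and nonzero, while all higher differences vanish, so the minimal degree is 2.

2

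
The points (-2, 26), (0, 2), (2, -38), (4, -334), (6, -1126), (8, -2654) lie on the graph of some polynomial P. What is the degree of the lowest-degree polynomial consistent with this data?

Forward differences of the values at x = -2, 0, 2, 4, 6, 8:
  P  : 26  2  -38  -334  -1126  -2654
  Δ  : -24  -40  -296  -792  -1528
  Δ^2: -16  -256  -496  -736
  Δ^3: -240  -240  -240
  Δ^4: 0  0
  Δ^5: 0
The third differences are constant (-240) and nonzero, while all higher differences vanish, so the minimal degree is 3.

3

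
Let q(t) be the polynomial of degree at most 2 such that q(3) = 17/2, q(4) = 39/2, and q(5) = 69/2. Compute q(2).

3/2

Write q(t) = at^2 + bt + c. Substituting each data point gives a linear system:
  9a + 3b + c = 17/2
  16a + 4b + c = 39/2
  25a + 5b + c = 69/2
Solving the system yields a = 2, b = -3, c = -1/2.
So q(t) = 2t^2 - 3t - 1/2.
Then q(2) = 3/2.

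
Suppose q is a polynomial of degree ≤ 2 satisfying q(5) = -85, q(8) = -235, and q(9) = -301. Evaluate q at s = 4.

Write q(s) = as^2 + bs + c. Substituting each data point gives a linear system:
  25a + 5b + c = -85
  64a + 8b + c = -235
  81a + 9b + c = -301
Solving the system yields a = -4, b = 2, c = 5.
So q(s) = -4s^2 + 2s + 5.
Then q(4) = -51.

-51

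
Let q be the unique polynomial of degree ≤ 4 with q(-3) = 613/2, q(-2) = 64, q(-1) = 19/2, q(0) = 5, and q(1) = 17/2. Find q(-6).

Forward differences of the values at u = -3, -2, -1, 0, 1:
  q  : 613/2  64  19/2  5  17/2
  Δ  : -485/2  -109/2  -9/2  7/2
  Δ^2: 188  50  8
  Δ^3: -138  -42
  Δ^4: 96
The fourth differences are constant, confirming degree 4.
Interpolating (Newton forward form) and evaluating at u = -6 gives q(-6) = 4982.

4982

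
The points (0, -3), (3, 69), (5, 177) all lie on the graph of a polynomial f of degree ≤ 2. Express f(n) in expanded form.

f(n) = 6n^2 + 6n - 3

Write f(n) = an^2 + bn + c. Substituting each data point gives a linear system:
  c = -3
  9a + 3b + c = 69
  25a + 5b + c = 177
Solving the system yields a = 6, b = 6, c = -3.
So f(n) = 6n² + 6n - 3.
Check: f(5) = 177. ✓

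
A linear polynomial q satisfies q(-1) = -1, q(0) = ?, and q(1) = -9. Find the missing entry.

-5

On equispaced nodes a degree-1 polynomial has vanishing second forward difference, so
  q(-1) - 2·q(0) + q(1) = 0.
Substituting the known values and solving for q(0):
  -2·q(0) = 10
  q(0) = -5.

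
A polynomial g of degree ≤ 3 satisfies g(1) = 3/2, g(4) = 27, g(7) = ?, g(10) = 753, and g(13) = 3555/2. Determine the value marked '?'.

447/2

On equispaced nodes a degree-3 polynomial has vanishing fourth forward difference, so
  g(1) - 4·g(4) + 6·g(7) - 4·g(10) + g(13) = 0.
Substituting the known values and solving for g(7):
  6·g(7) = 1341
  g(7) = 447/2.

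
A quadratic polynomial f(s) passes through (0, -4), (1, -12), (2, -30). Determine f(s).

f(s) = -5s^2 - 3s - 4

Using the Lagrange interpolation formula with nodes 0, 1, 2:
  L_0(s) = (s - 1)(s - 2) / 2
  L_1(s) = s(s - 2) / -1
  L_2(s) = s(s - 1) / 2
Then f(s) = -4·L_0(s) - 12·L_1(s) - 30·L_2(s).
Expanding and collecting terms gives f(s) = -5s^2 - 3s - 4.
Check: f(2) = -30. ✓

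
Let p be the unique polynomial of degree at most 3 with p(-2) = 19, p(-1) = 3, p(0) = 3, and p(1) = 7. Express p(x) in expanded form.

Write p(x) = ax^3 + bx^2 + cx + d. Substituting each data point gives a linear system:
  -8a + 4b - 2c + d = 19
  -a + b - c + d = 3
  d = 3
  a + b + c + d = 7
Solving the system yields a = -2, b = 2, c = 4, d = 3.
So p(x) = -2x^3 + 2x^2 + 4x + 3.
Check: p(0) = 3. ✓

p(x) = -2x^3 + 2x^2 + 4x + 3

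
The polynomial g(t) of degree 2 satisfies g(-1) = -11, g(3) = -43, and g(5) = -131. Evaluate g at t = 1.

Write g(t) = at^2 + bt + c. Substituting each data point gives a linear system:
  a - b + c = -11
  9a + 3b + c = -43
  25a + 5b + c = -131
Solving the system yields a = -6, b = 4, c = -1.
So g(t) = -6t^2 + 4t - 1.
Then g(1) = -3.

-3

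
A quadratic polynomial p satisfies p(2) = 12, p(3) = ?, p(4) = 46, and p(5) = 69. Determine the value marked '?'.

The 3 known points determine the degree-2 polynomial uniquely.
Write p(s) = as^2 + bs + c. Substituting each data point gives a linear system:
  4a + 2b + c = 12
  16a + 4b + c = 46
  25a + 5b + c = 69
Solving the system yields a = 2, b = 5, c = -6.
So p(s) = 2s^2 + 5s - 6.
Then p(3) = 27.

27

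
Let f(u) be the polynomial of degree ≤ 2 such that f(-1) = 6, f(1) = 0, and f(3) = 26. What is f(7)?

174

Write f(u) = au^2 + bu + c. Substituting each data point gives a linear system:
  a - b + c = 6
  a + b + c = 0
  9a + 3b + c = 26
Solving the system yields a = 4, b = -3, c = -1.
So f(u) = 4u² - 3u - 1.
Then f(7) = 174.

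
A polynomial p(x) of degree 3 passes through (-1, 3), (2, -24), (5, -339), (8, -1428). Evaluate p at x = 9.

Using the Lagrange interpolation formula with nodes -1, 2, 5, 8:
  L_0(x) = (x - 2)(x - 5)(x - 8) / -162
  L_1(x) = (x + 1)(x - 5)(x - 8) / 54
  L_2(x) = (x + 1)(x - 2)(x - 8) / -54
  L_3(x) = (x + 1)(x - 2)(x - 5) / 162
Then p(x) = 3·L_0(x) - 24·L_1(x) - 339·L_2(x) - 1428·L_3(x).
Expanding and collecting terms gives p(x) = -3x^3 + 2x^2 - 2x - 4.
Evaluating at x = 9: p(9) = -2047.

-2047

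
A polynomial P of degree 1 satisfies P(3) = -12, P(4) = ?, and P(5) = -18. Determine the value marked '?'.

-15

On equispaced nodes a degree-1 polynomial has vanishing second forward difference, so
  P(3) - 2·P(4) + P(5) = 0.
Substituting the known values and solving for P(4):
  -2·P(4) = 30
  P(4) = -15.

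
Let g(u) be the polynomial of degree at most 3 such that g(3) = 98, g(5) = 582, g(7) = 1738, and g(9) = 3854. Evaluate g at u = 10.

Using the Lagrange interpolation formula with nodes 3, 5, 7, 9:
  L_0(u) = (u - 5)(u - 7)(u - 9) / -48
  L_1(u) = (u - 3)(u - 7)(u - 9) / 16
  L_2(u) = (u - 3)(u - 5)(u - 9) / -16
  L_3(u) = (u - 3)(u - 5)(u - 7) / 48
Then g(u) = 98·L_0(u) + 582·L_1(u) + 1738·L_2(u) + 3854·L_3(u).
Expanding and collecting terms gives g(u) = 6u^3 - 6u^2 - 4u + 2.
Evaluating at u = 10: g(10) = 5362.

5362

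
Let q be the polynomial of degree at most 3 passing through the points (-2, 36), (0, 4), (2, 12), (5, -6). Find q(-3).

Write q(n) = an^3 + bn^2 + cn + d. Substituting each data point gives a linear system:
  -8a + 4b - 2c + d = 36
  d = 4
  8a + 4b + 2c + d = 12
  125a + 25b + 5c + d = -6
Solving the system yields a = -1, b = 5, c = -2, d = 4.
So q(n) = -n^3 + 5n^2 - 2n + 4.
Then q(-3) = 82.

82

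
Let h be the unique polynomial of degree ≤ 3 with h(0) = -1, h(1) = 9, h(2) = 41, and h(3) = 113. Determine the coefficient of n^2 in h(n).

Write h(n) = an^3 + bn^2 + cn + d. Substituting each data point gives a linear system:
  d = -1
  a + b + c + d = 9
  8a + 4b + 2c + d = 41
  27a + 9b + 3c + d = 113
Solving the system yields a = 3, b = 2, c = 5, d = -1.
So h(n) = 3n^3 + 2n^2 + 5n - 1.
The coefficient of n^2 is 2.

2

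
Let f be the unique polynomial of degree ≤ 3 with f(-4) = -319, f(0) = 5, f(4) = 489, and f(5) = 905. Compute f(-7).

Write f(x) = ax^3 + bx^2 + cx + d. Substituting each data point gives a linear system:
  -64a + 16b - 4c + d = -319
  d = 5
  64a + 16b + 4c + d = 489
  125a + 25b + 5c + d = 905
Solving the system yields a = 6, b = 5, c = 5, d = 5.
So f(x) = 6x³ + 5x² + 5x + 5.
Then f(-7) = -1843.

-1843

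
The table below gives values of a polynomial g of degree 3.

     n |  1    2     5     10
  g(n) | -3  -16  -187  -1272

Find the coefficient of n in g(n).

Write g(n) = an^3 + bn^2 + cn + d. Substituting each data point gives a linear system:
  a + b + c + d = -3
  8a + 4b + 2c + d = -16
  125a + 25b + 5c + d = -187
  1000a + 100b + 10c + d = -1272
Solving the system yields a = -1, b = -3, c = 3, d = -2.
So g(n) = -n³ - 3n² + 3n - 2.
The coefficient of n is 3.

3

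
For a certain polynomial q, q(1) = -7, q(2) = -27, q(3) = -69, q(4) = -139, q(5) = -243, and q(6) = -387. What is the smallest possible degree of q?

Forward differences of the values at x = 1, 2, 3, 4, 5, 6:
  q  : -7  -27  -69  -139  -243  -387
  Δ  : -20  -42  -70  -104  -144
  Δ^2: -22  -28  -34  -40
  Δ^3: -6  -6  -6
  Δ^4: 0  0
  Δ^5: 0
The third differences are constant (-6) and nonzero, while all higher differences vanish, so the minimal degree is 3.

3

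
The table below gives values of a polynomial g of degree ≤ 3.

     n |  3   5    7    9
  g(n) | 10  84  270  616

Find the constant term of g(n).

Write g(n) = an^3 + bn^2 + cn + d. Substituting each data point gives a linear system:
  27a + 9b + 3c + d = 10
  125a + 25b + 5c + d = 84
  343a + 49b + 7c + d = 270
  729a + 81b + 9c + d = 616
Solving the system yields a = 1, b = -1, c = -4, d = 4.
So g(n) = n^3 - n^2 - 4n + 4.
The constant term is 4.

4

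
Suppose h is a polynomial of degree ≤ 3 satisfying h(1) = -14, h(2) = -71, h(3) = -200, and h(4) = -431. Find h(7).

-2036

Forward differences of the values at x = 1, 2, 3, 4:
  h  : -14  -71  -200  -431
  Δ  : -57  -129  -231
  Δ^2: -72  -102
  Δ^3: -30
The third differences are constant, confirming degree 3.
Interpolating (Newton forward form) and evaluating at x = 7 gives h(7) = -2036.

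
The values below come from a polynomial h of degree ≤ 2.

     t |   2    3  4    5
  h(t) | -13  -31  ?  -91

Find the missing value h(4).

-57

The 3 known points determine the degree-2 polynomial uniquely.
Write h(t) = at^2 + bt + c. Substituting each data point gives a linear system:
  4a + 2b + c = -13
  9a + 3b + c = -31
  25a + 5b + c = -91
Solving the system yields a = -4, b = 2, c = -1.
So h(t) = -4t^2 + 2t - 1.
Then h(4) = -57.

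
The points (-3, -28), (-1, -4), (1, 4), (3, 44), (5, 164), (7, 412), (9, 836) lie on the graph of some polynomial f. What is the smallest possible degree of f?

3

Forward differences of the values at t = -3, -1, 1, 3, 5, 7, 9:
  f  : -28  -4  4  44  164  412  836
  Δ  : 24  8  40  120  248  424
  Δ^2: -16  32  80  128  176
  Δ^3: 48  48  48  48
  Δ^4: 0  0  0
  Δ^5: 0  0
  Δ^6: 0
The third differences are constant (48) and nonzero, while all higher differences vanish, so the minimal degree is 3.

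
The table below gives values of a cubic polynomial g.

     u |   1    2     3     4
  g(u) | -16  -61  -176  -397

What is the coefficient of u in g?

-6

Write g(u) = au^3 + bu^2 + cu + d. Substituting each data point gives a linear system:
  a + b + c + d = -16
  8a + 4b + 2c + d = -61
  27a + 9b + 3c + d = -176
  64a + 16b + 4c + d = -397
Solving the system yields a = -6, b = 1, c = -6, d = -5.
So g(u) = -6u³ + u² - 6u - 5.
The coefficient of u is -6.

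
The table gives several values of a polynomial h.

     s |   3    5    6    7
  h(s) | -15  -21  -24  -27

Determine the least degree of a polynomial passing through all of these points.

Divided differences on the nodes 3, 5, 6, 7:
  order 0: -15  -21  -24  -27
  order 1: -3  -3  -3
  order 2: 0  0
  order 3: 0
The order-1 divided differences are all -3 (nonzero) and every higher order vanishes, so the data lies on a polynomial of degree exactly 1.

1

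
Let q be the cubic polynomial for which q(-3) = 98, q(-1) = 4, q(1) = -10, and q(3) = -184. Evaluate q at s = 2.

Forward differences of the values at s = -3, -1, 1, 3:
  q  : 98  4  -10  -184
  Δ  : -94  -14  -174
  Δ^2: 80  -160
  Δ^3: -240
The third differences are constant, confirming degree 3.
Interpolating (Newton forward form) and evaluating at s = 2 gives q(2) = -62.

-62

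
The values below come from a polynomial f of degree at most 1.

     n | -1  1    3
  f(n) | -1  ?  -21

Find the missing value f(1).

On equispaced nodes a degree-1 polynomial has vanishing second forward difference, so
  f(-1) - 2·f(1) + f(3) = 0.
Substituting the known values and solving for f(1):
  -2·f(1) = 22
  f(1) = -11.

-11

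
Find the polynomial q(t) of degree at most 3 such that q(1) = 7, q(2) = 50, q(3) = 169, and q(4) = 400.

Write q(t) = at^3 + bt^2 + ct + d. Substituting each data point gives a linear system:
  a + b + c + d = 7
  8a + 4b + 2c + d = 50
  27a + 9b + 3c + d = 169
  64a + 16b + 4c + d = 400
Solving the system yields a = 6, b = 2, c = -5, d = 4.
So q(t) = 6t^3 + 2t^2 - 5t + 4.
Check: q(3) = 169. ✓

q(t) = 6t^3 + 2t^2 - 5t + 4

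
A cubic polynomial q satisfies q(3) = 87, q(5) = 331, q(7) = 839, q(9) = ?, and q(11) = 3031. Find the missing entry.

1707

On equispaced nodes a degree-3 polynomial has vanishing fourth forward difference, so
  q(3) - 4·q(5) + 6·q(7) - 4·q(9) + q(11) = 0.
Substituting the known values and solving for q(9):
  -4·q(9) = -6828
  q(9) = 1707.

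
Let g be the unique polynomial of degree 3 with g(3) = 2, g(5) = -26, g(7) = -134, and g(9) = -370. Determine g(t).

g(t) = -t^3 + 5t^2 - 5t - 1

Using the Lagrange interpolation formula with nodes 3, 5, 7, 9:
  L_0(t) = (t - 5)(t - 7)(t - 9) / -48
  L_1(t) = (t - 3)(t - 7)(t - 9) / 16
  L_2(t) = (t - 3)(t - 5)(t - 9) / -16
  L_3(t) = (t - 3)(t - 5)(t - 7) / 48
Then g(t) = 2·L_0(t) - 26·L_1(t) - 134·L_2(t) - 370·L_3(t).
Expanding and collecting terms gives g(t) = -t³ + 5t² - 5t - 1.
Check: g(5) = -26. ✓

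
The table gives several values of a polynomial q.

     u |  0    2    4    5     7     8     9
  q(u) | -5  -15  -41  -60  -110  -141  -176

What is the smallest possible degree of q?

2

Divided differences on the nodes 0, 2, 4, 5, 7, 8, 9:
  order 0: -5  -15  -41  -60  -110  -141  -176
  order 1: -5  -13  -19  -25  -31  -35
  order 2: -2  -2  -2  -2  -2
  order 3: 0  0  0  0
  order 4: 0  0  0
  order 5: 0  0
  order 6: 0
The order-2 divided differences are all -2 (nonzero) and every higher order vanishes, so the data lies on a polynomial of degree exactly 2.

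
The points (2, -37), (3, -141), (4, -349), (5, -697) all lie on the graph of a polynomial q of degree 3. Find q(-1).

11

Using the Lagrange interpolation formula with nodes 2, 3, 4, 5:
  L_0(n) = (n - 3)(n - 4)(n - 5) / -6
  L_1(n) = (n - 2)(n - 4)(n - 5) / 2
  L_2(n) = (n - 2)(n - 3)(n - 5) / -2
  L_3(n) = (n - 2)(n - 3)(n - 4) / 6
Then q(n) = -37·L_0(n) - 141·L_1(n) - 349·L_2(n) - 697·L_3(n).
Expanding and collecting terms gives q(n) = -6n^3 + 2n^2 + 3.
Evaluating at n = -1: q(-1) = 11.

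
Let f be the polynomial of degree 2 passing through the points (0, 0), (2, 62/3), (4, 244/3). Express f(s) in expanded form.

Using the Lagrange interpolation formula with nodes 0, 2, 4:
  L_0(s) = (s - 2)(s - 4) / 8
  L_1(s) = s(s - 4) / -4
  L_2(s) = s(s - 2) / 8
Then f(s) = 0·L_0(s) + 62/3·L_1(s) + 244/3·L_2(s).
Expanding and collecting terms gives f(s) = 5s^2 + (1/3)s.
Check: f(0) = 0. ✓

f(s) = 5s^2 + (1/3)s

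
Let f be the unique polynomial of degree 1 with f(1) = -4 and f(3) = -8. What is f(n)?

f(n) = -2n - 2

Using the Lagrange interpolation formula with nodes 1, 3:
  L_0(n) = (n - 3) / -2
  L_1(n) = (n - 1) / 2
Then f(n) = -4·L_0(n) - 8·L_1(n).
Expanding and collecting terms gives f(n) = -2n - 2.
Check: f(1) = -4. ✓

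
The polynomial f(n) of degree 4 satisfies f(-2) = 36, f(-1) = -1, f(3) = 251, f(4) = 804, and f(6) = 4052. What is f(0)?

Using the Lagrange interpolation formula with nodes -2, -1, 3, 4, 6:
  L_0(n) = (n + 1)(n - 3)(n - 4)(n - 6) / 240
  L_1(n) = (n + 2)(n - 3)(n - 4)(n - 6) / -140
  L_2(n) = (n + 2)(n + 1)(n - 4)(n - 6) / 60
  L_3(n) = (n + 2)(n + 1)(n - 3)(n - 6) / -60
  L_4(n) = (n + 2)(n + 1)(n - 3)(n - 4) / 336
Then f(n) = 36·L_0(n) - 1·L_1(n) + 251·L_2(n) + 804·L_3(n) + 4052·L_4(n).
Expanding and collecting terms gives f(n) = 3n^4 + n^3 - n^2 - 2n - 4.
Evaluating at n = 0: f(0) = -4.

-4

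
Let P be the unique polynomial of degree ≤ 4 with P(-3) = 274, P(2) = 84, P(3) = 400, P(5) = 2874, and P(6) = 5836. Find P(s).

P(s) = 4s^4 + 3s^3 + s^2 - 6s + 4

Using the Lagrange interpolation formula with nodes -3, 2, 3, 5, 6:
  L_0(s) = (s - 2)(s - 3)(s - 5)(s - 6) / 2160
  L_1(s) = (s + 3)(s - 3)(s - 5)(s - 6) / -60
  L_2(s) = (s + 3)(s - 2)(s - 5)(s - 6) / 36
  L_3(s) = (s + 3)(s - 2)(s - 3)(s - 6) / -48
  L_4(s) = (s + 3)(s - 2)(s - 3)(s - 5) / 108
Then P(s) = 274·L_0(s) + 84·L_1(s) + 400·L_2(s) + 2874·L_3(s) + 5836·L_4(s).
Expanding and collecting terms gives P(s) = 4s^4 + 3s^3 + s^2 - 6s + 4.
Check: P(5) = 2874. ✓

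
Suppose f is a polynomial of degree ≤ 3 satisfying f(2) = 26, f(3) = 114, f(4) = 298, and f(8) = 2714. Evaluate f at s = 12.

9546

Using the Lagrange interpolation formula with nodes 2, 3, 4, 8:
  L_0(s) = (s - 3)(s - 4)(s - 8) / -12
  L_1(s) = (s - 2)(s - 4)(s - 8) / 5
  L_2(s) = (s - 2)(s - 3)(s - 8) / -8
  L_3(s) = (s - 2)(s - 3)(s - 4) / 120
Then f(s) = 26·L_0(s) + 114·L_1(s) + 298·L_2(s) + 2714·L_3(s).
Expanding and collecting terms gives f(s) = 6s³ - 6s² + 4s - 6.
Evaluating at s = 12: f(12) = 9546.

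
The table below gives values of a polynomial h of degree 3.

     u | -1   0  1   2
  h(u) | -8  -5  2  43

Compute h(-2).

-37

Using the Lagrange interpolation formula with nodes -1, 0, 1, 2:
  L_0(u) = u(u - 1)(u - 2) / -6
  L_1(u) = (u + 1)(u - 1)(u - 2) / 2
  L_2(u) = (u + 1)u(u - 2) / -2
  L_3(u) = (u + 1)u(u - 1) / 6
Then h(u) = -8·L_0(u) - 5·L_1(u) + 2·L_2(u) + 43·L_3(u).
Expanding and collecting terms gives h(u) = 5u^3 + 2u^2 - 5.
Evaluating at u = -2: h(-2) = -37.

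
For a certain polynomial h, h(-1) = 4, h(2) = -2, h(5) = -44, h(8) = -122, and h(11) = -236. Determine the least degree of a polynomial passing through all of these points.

Forward differences of the values at t = -1, 2, 5, 8, 11:
  h  : 4  -2  -44  -122  -236
  Δ  : -6  -42  -78  -114
  Δ^2: -36  -36  -36
  Δ^3: 0  0
  Δ^4: 0
The second differences are constant (-36) and nonzero, while all higher differences vanish, so the minimal degree is 2.

2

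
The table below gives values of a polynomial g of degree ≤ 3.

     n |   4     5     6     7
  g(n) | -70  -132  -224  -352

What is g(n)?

Using the Lagrange interpolation formula with nodes 4, 5, 6, 7:
  L_0(n) = (n - 5)(n - 6)(n - 7) / -6
  L_1(n) = (n - 4)(n - 6)(n - 7) / 2
  L_2(n) = (n - 4)(n - 5)(n - 7) / -2
  L_3(n) = (n - 4)(n - 5)(n - 6) / 6
Then g(n) = -70·L_0(n) - 132·L_1(n) - 224·L_2(n) - 352·L_3(n).
Expanding and collecting terms gives g(n) = -n^3 - n - 2.
Check: g(5) = -132. ✓

g(n) = -n^3 - n - 2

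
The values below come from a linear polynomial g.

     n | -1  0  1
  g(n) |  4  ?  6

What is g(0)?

On equispaced nodes a degree-1 polynomial has vanishing second forward difference, so
  g(-1) - 2·g(0) + g(1) = 0.
Substituting the known values and solving for g(0):
  -2·g(0) = -10
  g(0) = 5.

5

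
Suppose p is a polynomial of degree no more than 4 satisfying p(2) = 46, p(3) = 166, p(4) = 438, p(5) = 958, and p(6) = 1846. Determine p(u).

Write p(u) = au^4 + bu^3 + cu^2 + du + e. Substituting each data point gives a linear system:
  16a + 8b + 4c + 2d + e = 46
  81a + 27b + 9c + 3d + e = 166
  256a + 64b + 16c + 4d + e = 438
  625a + 125b + 25c + 5d + e = 958
  1296a + 216b + 36c + 6d + e = 1846
Solving the system yields a = 1, b = 2, c = 3, d = 2, e = -2.
So p(u) = u^4 + 2u^3 + 3u^2 + 2u - 2.
Check: p(6) = 1846. ✓

p(u) = u^4 + 2u^3 + 3u^2 + 2u - 2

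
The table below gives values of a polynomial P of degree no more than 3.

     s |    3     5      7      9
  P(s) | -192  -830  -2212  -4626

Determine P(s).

Using the Lagrange interpolation formula with nodes 3, 5, 7, 9:
  L_0(s) = (s - 5)(s - 7)(s - 9) / -48
  L_1(s) = (s - 3)(s - 7)(s - 9) / 16
  L_2(s) = (s - 3)(s - 5)(s - 9) / -16
  L_3(s) = (s - 3)(s - 5)(s - 7) / 48
Then P(s) = -192·L_0(s) - 830·L_1(s) - 2212·L_2(s) - 4626·L_3(s).
Expanding and collecting terms gives P(s) = -6s³ - 3s² - s.
Check: P(5) = -830. ✓

P(s) = -6s^3 - 3s^2 - s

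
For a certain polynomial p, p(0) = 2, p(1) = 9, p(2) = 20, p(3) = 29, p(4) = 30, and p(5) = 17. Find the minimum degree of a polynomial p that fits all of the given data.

3

Forward differences of the values at n = 0, 1, 2, 3, 4, 5:
  p  : 2  9  20  29  30  17
  Δ  : 7  11  9  1  -13
  Δ^2: 4  -2  -8  -14
  Δ^3: -6  -6  -6
  Δ^4: 0  0
  Δ^5: 0
The third differences are constant (-6) and nonzero, while all higher differences vanish, so the minimal degree is 3.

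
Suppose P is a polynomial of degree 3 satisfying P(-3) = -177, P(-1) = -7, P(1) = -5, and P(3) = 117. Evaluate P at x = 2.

Write P(x) = ax^3 + bx^2 + cx + d. Substituting each data point gives a linear system:
  -27a + 9b - 3c + d = -177
  -a + b - c + d = -7
  a + b + c + d = -5
  27a + 9b + 3c + d = 117
Solving the system yields a = 6, b = -3, c = -5, d = -3.
So P(x) = 6x³ - 3x² - 5x - 3.
Then P(2) = 23.

23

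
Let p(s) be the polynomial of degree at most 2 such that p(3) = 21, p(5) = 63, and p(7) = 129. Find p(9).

Write p(s) = as^2 + bs + c. Substituting each data point gives a linear system:
  9a + 3b + c = 21
  25a + 5b + c = 63
  49a + 7b + c = 129
Solving the system yields a = 3, b = -3, c = 3.
So p(s) = 3s^2 - 3s + 3.
Then p(9) = 219.

219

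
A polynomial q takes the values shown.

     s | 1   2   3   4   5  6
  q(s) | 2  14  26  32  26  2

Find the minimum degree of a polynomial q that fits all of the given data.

3

Forward differences of the values at s = 1, 2, 3, 4, 5, 6:
  q  : 2  14  26  32  26  2
  Δ  : 12  12  6  -6  -24
  Δ^2: 0  -6  -12  -18
  Δ^3: -6  -6  -6
  Δ^4: 0  0
  Δ^5: 0
The third differences are constant (-6) and nonzero, while all higher differences vanish, so the minimal degree is 3.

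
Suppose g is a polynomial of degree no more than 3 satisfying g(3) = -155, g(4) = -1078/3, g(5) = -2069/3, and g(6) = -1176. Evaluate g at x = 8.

Forward differences of the values at x = 3, 4, 5, 6:
  g  : -155  -1078/3  -2069/3  -1176
  Δ  : -613/3  -991/3  -1459/3
  Δ^2: -126  -156
  Δ^3: -30
The third differences are constant, confirming degree 3.
Interpolating (Newton forward form) and evaluating at x = 8 gives g(8) = -8210/3.

-8210/3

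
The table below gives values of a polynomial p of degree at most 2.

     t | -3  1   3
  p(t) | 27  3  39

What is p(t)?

Write p(t) = at^2 + bt + c. Substituting each data point gives a linear system:
  9a - 3b + c = 27
  a + b + c = 3
  9a + 3b + c = 39
Solving the system yields a = 4, b = 2, c = -3.
So p(t) = 4t² + 2t - 3.
Check: p(3) = 39. ✓

p(t) = 4t^2 + 2t - 3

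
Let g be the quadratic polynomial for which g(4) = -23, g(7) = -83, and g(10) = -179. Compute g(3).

Forward differences of the values at u = 4, 7, 10:
  g  : -23  -83  -179
  Δ  : -60  -96
  Δ^2: -36
The second differences are constant, confirming degree 2.
Interpolating (Newton forward form) and evaluating at u = 3 gives g(3) = -11.

-11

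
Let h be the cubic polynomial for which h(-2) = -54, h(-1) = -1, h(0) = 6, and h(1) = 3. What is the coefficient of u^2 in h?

Write h(u) = au^3 + bu^2 + cu + d. Substituting each data point gives a linear system:
  -8a + 4b - 2c + d = -54
  -a + b - c + d = -1
  d = 6
  a + b + c + d = 3
Solving the system yields a = 6, b = -5, c = -4, d = 6.
So h(u) = 6u³ - 5u² - 4u + 6.
The coefficient of u^2 is -5.

-5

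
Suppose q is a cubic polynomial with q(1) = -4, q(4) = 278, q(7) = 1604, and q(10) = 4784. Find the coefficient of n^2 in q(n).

-2

Write q(n) = an^3 + bn^2 + cn + d. Substituting each data point gives a linear system:
  a + b + c + d = -4
  64a + 16b + 4c + d = 278
  343a + 49b + 7c + d = 1604
  1000a + 100b + 10c + d = 4784
Solving the system yields a = 5, b = -2, c = -1, d = -6.
So q(n) = 5n^3 - 2n^2 - n - 6.
The coefficient of n^2 is -2.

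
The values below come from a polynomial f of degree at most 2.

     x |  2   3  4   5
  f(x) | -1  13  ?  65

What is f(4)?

35

On equispaced nodes a degree-2 polynomial has vanishing third forward difference, so
  - f(2) + 3·f(3) - 3·f(4) + f(5) = 0.
Substituting the known values and solving for f(4):
  -3·f(4) = -105
  f(4) = 35.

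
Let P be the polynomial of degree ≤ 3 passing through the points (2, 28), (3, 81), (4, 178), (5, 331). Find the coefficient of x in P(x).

-5

Write P(x) = ax^3 + bx^2 + cx + d. Substituting each data point gives a linear system:
  8a + 4b + 2c + d = 28
  27a + 9b + 3c + d = 81
  64a + 16b + 4c + d = 178
  125a + 25b + 5c + d = 331
Solving the system yields a = 2, b = 4, c = -5, d = 6.
So P(x) = 2x³ + 4x² - 5x + 6.
The coefficient of x is -5.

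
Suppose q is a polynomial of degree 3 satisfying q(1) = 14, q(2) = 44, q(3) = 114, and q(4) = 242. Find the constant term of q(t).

Write q(t) = at^3 + bt^2 + ct + d. Substituting each data point gives a linear system:
  a + b + c + d = 14
  8a + 4b + 2c + d = 44
  27a + 9b + 3c + d = 114
  64a + 16b + 4c + d = 242
Solving the system yields a = 3, b = 2, c = 3, d = 6.
So q(t) = 3t^3 + 2t^2 + 3t + 6.
The constant term is 6.

6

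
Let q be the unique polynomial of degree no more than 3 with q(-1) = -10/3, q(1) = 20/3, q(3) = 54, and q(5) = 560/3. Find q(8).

Write q(t) = at^3 + bt^2 + ct + d. Substituting each data point gives a linear system:
  -a + b - c + d = -10/3
  a + b + c + d = 20/3
  27a + 9b + 3c + d = 54
  125a + 25b + 5c + d = 560/3
Solving the system yields a = 1, b = 5/3, c = 4, d = 0.
So q(t) = t^3 + (5/3)t^2 + 4t.
Then q(8) = 1952/3.

1952/3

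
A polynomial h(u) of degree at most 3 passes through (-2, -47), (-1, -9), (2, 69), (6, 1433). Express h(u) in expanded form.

Write h(u) = au^3 + bu^2 + cu + d. Substituting each data point gives a linear system:
  -8a + 4b - 2c + d = -47
  -a + b - c + d = -9
  8a + 4b + 2c + d = 69
  216a + 36b + 6c + d = 1433
Solving the system yields a = 6, b = 3, c = 5, d = -1.
So h(u) = 6u^3 + 3u^2 + 5u - 1.
Check: h(-2) = -47. ✓

h(u) = 6u^3 + 3u^2 + 5u - 1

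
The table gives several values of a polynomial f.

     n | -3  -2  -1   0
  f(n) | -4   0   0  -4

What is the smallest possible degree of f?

Forward differences of the values at n = -3, -2, -1, 0:
  f  : -4  0  0  -4
  Δ  : 4  0  -4
  Δ^2: -4  -4
  Δ^3: 0
The second differences are constant (-4) and nonzero, while all higher differences vanish, so the minimal degree is 2.

2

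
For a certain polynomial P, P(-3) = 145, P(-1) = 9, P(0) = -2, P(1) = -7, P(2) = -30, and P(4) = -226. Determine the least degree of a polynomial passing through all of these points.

Divided differences on the nodes -3, -1, 0, 1, 2, 4:
  order 0: 145  9  -2  -7  -30  -226
  order 1: -68  -11  -5  -23  -98
  order 2: 19  3  -9  -25
  order 3: -4  -4  -4
  order 4: 0  0
  order 5: 0
The order-3 divided differences are all -4 (nonzero) and every higher order vanishes, so the data lies on a polynomial of degree exactly 3.

3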